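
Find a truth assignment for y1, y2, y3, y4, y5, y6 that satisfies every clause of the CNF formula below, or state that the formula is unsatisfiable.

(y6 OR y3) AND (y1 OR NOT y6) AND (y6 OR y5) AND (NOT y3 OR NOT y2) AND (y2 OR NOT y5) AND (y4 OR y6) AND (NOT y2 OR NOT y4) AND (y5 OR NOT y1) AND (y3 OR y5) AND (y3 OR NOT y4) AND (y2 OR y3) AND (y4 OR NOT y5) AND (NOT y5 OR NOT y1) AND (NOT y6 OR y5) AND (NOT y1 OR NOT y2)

UNSATISFIABLE

Case y6 = true:
Unit clause (y1) forces y1 = true.
Unit clause (y5) forces y5 = true.
That conflicts with the unit clause (NOT y5).
Backtrack on y6: now try y6 = false.
Unit clause (y3) forces y3 = true.
Unit clause (y5) forces y5 = true.
Unit clause (NOT y2) forces y2 = false.
That conflicts with the unit clause (y2).
Both values of y6 lead to a conflict.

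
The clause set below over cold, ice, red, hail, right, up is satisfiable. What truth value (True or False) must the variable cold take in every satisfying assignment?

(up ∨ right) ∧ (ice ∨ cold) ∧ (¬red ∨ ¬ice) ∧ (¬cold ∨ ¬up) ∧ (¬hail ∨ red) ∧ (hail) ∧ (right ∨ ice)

True

Suppose cold = False.
The clause (ice) is unit, so ice = True.
The clause (¬red) is unit, so red = False.
The clause (¬hail) is unit, so hail = False.
Now (hail) is unsatisfied and unit — conflict.
So every satisfying assignment has cold = True.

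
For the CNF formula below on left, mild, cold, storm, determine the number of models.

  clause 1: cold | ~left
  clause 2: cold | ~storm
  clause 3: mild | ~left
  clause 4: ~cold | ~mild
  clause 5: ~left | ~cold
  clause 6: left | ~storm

3

There are 2^4 = 16 truth assignments over (left, mild, cold, storm).
Check each against the 6 clauses (columns in the order left, mild, cold, storm):
  F F F F  ✓ satisfies all
  F F F T  ✗ fails (cold | ~storm)
  F F T F  ✓ satisfies all
  F F T T  ✗ fails (left | ~storm)
  F T F F  ✓ satisfies all
  F T F T  ✗ fails (cold | ~storm)
  F T T F  ✗ fails (~cold | ~mild)
  F T T T  ✗ fails (~cold | ~mild)
  T F F F  ✗ fails (cold | ~left)
  T F F T  ✗ fails (cold | ~left)
  T F T F  ✗ fails (mild | ~left)
  T F T T  ✗ fails (mild | ~left)
  T T F F  ✗ fails (cold | ~left)
  T T F T  ✗ fails (cold | ~left)
  T T T F  ✗ fails (~cold | ~mild)
  T T T T  ✗ fails (~cold | ~mild)
3 of the 16 rows are models.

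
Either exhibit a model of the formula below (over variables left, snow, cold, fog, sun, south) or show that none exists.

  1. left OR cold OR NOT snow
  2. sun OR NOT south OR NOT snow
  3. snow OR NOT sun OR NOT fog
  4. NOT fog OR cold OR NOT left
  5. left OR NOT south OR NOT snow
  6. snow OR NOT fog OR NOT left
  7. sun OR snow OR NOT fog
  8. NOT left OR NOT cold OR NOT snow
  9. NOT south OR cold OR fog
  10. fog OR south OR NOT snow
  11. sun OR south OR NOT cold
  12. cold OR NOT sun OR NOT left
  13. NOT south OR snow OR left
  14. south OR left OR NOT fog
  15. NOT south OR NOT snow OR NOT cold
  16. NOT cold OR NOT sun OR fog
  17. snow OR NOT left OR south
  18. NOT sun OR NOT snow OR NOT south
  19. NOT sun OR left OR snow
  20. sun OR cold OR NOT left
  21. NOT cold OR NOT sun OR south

Branch on left: set left = true.
Branch on fog: set fog = false.
Branch on cold: set cold = true.
The clause (NOT snow) is unit, so snow = false.
The clause (NOT sun) is unit, so sun = false.
The clause (south) is unit, so south = true.
All clauses are satisfied.

left=true,  snow=false,  cold=true,  fog=false,  sun=false,  south=true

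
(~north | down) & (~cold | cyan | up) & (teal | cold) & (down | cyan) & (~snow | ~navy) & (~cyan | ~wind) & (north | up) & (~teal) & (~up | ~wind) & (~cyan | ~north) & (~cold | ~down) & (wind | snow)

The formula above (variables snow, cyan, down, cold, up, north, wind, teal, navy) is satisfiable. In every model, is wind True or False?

False

Suppose wind = 1.
(~cyan) alone gives cyan = 0.
(down) alone gives down = 1.
(~teal) alone gives teal = 0.
(cold) alone gives cold = 1.
That conflicts with the unit clause (~cold).
So every satisfying assignment has wind = False.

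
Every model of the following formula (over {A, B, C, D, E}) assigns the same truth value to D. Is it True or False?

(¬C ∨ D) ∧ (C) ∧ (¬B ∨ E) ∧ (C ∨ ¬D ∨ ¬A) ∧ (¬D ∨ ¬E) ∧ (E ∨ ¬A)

Suppose D = False.
From the singleton clause (¬C), C = False.
But (C) is also a unit clause — contradiction.
So every satisfying assignment has D = True.

True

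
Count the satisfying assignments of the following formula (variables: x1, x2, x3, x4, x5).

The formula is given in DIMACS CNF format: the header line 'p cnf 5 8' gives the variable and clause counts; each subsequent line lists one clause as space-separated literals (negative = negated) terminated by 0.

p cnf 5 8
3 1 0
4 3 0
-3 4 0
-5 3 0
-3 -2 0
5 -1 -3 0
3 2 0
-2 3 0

There are 2^5 = 32 truth assignments over (x1, x2, x3, x4, x5).
Split on x1. With x1 = True, the clauses containing x1 are satisfied and ¬x1 drops from the rest; 1 of the 2^4 = 16 assignments to the other variables satisfy what remains.
With x1 = False, by the same count on the reduced clause set, 2 assignments work.
(One model: x1=F, x2=F, x3=T, x4=T, x5=F.)
Total: 1 + 2 = 3.

3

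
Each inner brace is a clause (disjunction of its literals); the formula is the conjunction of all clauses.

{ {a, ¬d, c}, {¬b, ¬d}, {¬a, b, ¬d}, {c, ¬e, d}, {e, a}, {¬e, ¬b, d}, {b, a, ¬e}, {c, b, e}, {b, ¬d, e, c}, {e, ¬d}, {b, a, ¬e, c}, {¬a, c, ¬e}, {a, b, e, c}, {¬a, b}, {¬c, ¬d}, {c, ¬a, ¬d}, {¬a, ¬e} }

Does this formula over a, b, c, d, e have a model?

Branch on b: set b = True.
Unit clause (¬d) forces d = False.
Unit clause (¬e) forces e = False.
Unit clause (a) forces a = True.
No clause remains; c is free.
A satisfying assignment: a ↦ True; b ↦ True; c ↦ False; d ↦ False; e ↦ False.

Satisfiable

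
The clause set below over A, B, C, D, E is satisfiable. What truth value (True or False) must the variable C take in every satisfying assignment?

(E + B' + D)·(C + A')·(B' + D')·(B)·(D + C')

False

Suppose C = 1.
From the singleton clause (B), B = 1.
From the singleton clause (D'), D = 0.
That conflicts with the unit clause (D).
So every satisfying assignment has C = False.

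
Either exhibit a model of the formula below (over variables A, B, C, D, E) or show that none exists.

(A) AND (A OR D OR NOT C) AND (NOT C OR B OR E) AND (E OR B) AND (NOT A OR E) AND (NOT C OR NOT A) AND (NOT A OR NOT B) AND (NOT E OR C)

Unit clause (A) forces A = true.
Unit clause (E) forces E = true.
Unit clause (NOT C) forces C = false.
Now (C) is unsatisfied and unit — conflict.

UNSATISFIABLE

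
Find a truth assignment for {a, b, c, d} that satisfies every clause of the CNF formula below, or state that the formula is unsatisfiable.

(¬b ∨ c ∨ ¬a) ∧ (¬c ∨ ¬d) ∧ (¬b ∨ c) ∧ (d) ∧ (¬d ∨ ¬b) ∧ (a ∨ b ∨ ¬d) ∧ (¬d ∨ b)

The clause (d) is unit, so d = True.
The clause (¬c) is unit, so c = False.
The clause (¬b) is unit, so b = False.
Now (b) is unsatisfied and unit — conflict.

UNSATISFIABLE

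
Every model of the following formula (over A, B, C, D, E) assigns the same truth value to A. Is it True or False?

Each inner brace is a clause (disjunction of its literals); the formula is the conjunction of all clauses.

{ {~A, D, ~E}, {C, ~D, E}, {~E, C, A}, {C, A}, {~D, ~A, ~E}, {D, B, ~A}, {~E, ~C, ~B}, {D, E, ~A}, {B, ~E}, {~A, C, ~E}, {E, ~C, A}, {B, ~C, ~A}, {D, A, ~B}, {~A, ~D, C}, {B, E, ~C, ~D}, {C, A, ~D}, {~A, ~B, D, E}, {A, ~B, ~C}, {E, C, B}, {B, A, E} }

True

Suppose A = 0.
(C) alone gives C = 1.
(E) alone gives E = 1.
(~B) alone gives B = 0.
But (B) is also a unit clause — contradiction.
So every satisfying assignment has A = True.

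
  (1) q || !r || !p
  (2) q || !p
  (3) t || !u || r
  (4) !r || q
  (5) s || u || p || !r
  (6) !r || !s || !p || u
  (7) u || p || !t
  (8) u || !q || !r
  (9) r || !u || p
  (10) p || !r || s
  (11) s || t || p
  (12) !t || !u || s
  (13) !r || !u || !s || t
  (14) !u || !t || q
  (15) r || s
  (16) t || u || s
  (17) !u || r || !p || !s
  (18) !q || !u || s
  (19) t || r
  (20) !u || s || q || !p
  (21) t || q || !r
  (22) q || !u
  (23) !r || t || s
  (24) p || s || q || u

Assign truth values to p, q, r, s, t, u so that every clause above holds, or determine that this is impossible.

p: false,  q: true,  r: true,  s: true,  t: true,  u: true

Case q = true:
Case u = true:
(s) alone gives s = true.
Case t = true:
Case r = true:
No clause remains; p is free.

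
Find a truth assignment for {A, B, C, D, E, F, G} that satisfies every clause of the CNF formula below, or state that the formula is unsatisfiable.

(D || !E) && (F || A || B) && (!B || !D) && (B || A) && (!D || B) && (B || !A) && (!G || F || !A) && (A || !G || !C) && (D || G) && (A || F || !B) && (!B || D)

UNSATISFIABLE

Case D = true:
Unit clause (!B) forces B = false.
Now (B) is unsatisfied and unit — conflict.
So D must be the other value — set D = false.
Unit clause (!E) forces E = false.
Unit clause (G) forces G = true.
Unit clause (!B) forces B = false.
Unit clause (A) forces A = true.
Now (!A) is unsatisfied and unit — conflict.
Neither D = true nor D = false works.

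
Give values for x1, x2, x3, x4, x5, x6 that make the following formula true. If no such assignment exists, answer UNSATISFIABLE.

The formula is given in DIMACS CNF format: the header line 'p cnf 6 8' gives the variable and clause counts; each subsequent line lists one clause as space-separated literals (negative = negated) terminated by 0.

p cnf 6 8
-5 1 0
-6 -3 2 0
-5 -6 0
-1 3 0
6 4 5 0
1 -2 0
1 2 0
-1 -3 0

UNSATISFIABLE

Branch on x5: set x5 = False.
Branch on x1: set x1 = False.
(¬x2) alone gives x2 = False.
That conflicts with the unit clause (x2).
So x1 must be the other value — set x1 = True.
(x3) alone gives x3 = True.
That conflicts with the unit clause (¬x3).
Both values of x1 lead to a conflict.
So x5 must be the other value — set x5 = True.
(x1) alone gives x1 = True.
(¬x6) alone gives x6 = False.
(x3) alone gives x3 = True.
That conflicts with the unit clause (¬x3).
Both values of x5 lead to a conflict.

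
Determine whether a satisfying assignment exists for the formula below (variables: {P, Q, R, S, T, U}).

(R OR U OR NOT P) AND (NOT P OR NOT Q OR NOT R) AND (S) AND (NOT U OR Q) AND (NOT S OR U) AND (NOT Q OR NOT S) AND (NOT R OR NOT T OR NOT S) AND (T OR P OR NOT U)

The clause (S) is unit, so S = true.
The clause (U) is unit, so U = true.
The clause (Q) is unit, so Q = true.
But (NOT Q) is also a unit clause — contradiction.
No assignment satisfies every clause.

No, unsatisfiable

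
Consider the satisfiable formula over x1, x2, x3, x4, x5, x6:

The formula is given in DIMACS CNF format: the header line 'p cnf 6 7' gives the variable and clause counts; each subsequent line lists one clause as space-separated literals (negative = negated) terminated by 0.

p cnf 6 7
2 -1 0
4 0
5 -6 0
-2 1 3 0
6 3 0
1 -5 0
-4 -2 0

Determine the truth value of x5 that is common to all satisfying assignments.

False

Suppose x5 = True.
(x4) alone gives x4 = True.
(x1) alone gives x1 = True.
(x2) alone gives x2 = True.
Now (¬x2) is unsatisfied and unit — conflict.
So every satisfying assignment has x5 = False.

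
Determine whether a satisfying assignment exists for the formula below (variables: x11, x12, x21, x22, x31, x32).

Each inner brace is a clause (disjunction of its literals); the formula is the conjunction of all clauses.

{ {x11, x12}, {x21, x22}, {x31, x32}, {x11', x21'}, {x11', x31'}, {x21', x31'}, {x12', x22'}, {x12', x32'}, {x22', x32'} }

Try x11 = 1.
The clause (x21') is unit, so x21 = 0.
The clause (x22) is unit, so x22 = 1.
The clause (x31') is unit, so x31 = 0.
The clause (x32) is unit, so x32 = 1.
Now (x32') is unsatisfied and unit — conflict.
Backtrack on x11: now try x11 = 0.
The clause (x12) is unit, so x12 = 1.
The clause (x22') is unit, so x22 = 0.
The clause (x21) is unit, so x21 = 1.
The clause (x31') is unit, so x31 = 0.
The clause (x32) is unit, so x32 = 1.
Now (x32') is unsatisfied and unit — conflict.
Neither x11 = 1 nor x11 = 0 works.
No assignment satisfies every clause.

No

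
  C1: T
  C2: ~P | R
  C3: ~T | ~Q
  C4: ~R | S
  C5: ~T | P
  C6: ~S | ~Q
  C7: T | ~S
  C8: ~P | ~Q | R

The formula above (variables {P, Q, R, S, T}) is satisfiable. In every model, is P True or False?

Suppose P = 0.
Unit clause (T) forces T = 1.
But (~T) is also a unit clause — contradiction.
So every satisfying assignment has P = True.

True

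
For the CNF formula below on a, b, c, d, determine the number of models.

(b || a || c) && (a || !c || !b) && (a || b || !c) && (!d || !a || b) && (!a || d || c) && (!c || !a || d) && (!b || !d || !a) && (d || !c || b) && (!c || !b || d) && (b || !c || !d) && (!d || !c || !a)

There are 2^4 = 16 truth assignments over (a, b, c, d).
Check each against the 11 clauses (columns in the order a, b, c, d):
  F F F F  ✗ fails (b || a || c)
  F F F T  ✗ fails (b || a || c)
  F F T F  ✗ fails (a || b || !c)
  F F T T  ✗ fails (a || b || !c)
  F T F F  ✓ satisfies all
  F T F T  ✓ satisfies all
  F T T F  ✗ fails (a || !c || !b)
  F T T T  ✗ fails (a || !c || !b)
  T F F F  ✗ fails (!a || d || c)
  T F F T  ✗ fails (!d || !a || b)
  T F T F  ✗ fails (!c || !a || d)
  T F T T  ✗ fails (!d || !a || b)
  T T F F  ✗ fails (!a || d || c)
  T T F T  ✗ fails (!b || !d || !a)
  T T T F  ✗ fails (!c || !a || d)
  T T T T  ✗ fails (!b || !d || !a)
2 of the 16 rows are models.

2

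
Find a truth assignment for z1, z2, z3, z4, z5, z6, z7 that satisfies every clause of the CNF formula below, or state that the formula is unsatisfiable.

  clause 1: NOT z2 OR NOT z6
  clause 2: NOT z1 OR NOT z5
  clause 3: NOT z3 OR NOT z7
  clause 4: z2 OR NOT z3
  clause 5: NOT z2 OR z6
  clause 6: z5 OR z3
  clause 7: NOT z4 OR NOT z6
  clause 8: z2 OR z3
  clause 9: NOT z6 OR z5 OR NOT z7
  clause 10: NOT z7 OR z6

UNSATISFIABLE

Case z2 = false:
From the singleton clause (NOT z3), z3 = false.
That conflicts with the unit clause (z3).
Backtrack on z2: now try z2 = true.
From the singleton clause (NOT z6), z6 = false.
That conflicts with the unit clause (z6).
Either choice for z2 ends in contradiction.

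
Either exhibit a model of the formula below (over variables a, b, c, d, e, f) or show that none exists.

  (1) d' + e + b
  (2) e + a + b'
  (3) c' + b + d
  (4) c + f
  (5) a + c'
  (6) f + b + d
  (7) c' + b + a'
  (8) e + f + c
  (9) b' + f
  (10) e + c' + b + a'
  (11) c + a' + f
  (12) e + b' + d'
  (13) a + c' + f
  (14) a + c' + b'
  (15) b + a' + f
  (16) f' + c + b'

a: 1; b: 0; c: 0; d: 0; e: 1; f: 1

Try c = 0.
Unit clause (f) forces f = 1.
Unit clause (b') forces b = 0.
Try d = 0.
Every clause is now satisfied; a, e are unconstrained.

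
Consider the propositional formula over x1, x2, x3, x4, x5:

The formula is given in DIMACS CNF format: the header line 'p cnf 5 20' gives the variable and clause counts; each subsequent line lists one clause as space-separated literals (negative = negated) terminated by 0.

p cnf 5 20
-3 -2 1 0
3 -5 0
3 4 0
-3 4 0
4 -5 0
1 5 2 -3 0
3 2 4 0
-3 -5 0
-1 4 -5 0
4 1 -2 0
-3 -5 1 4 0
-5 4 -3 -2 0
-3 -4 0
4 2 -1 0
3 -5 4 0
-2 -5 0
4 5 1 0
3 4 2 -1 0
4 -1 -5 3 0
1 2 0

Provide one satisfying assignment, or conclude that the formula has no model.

Case x3 = False:
(¬x5) alone gives x5 = False.
(x4) alone gives x4 = True.
Case x1 = True:
No clause remains; x2 is free.

x1: True, x2: True, x3: False, x4: True, x5: False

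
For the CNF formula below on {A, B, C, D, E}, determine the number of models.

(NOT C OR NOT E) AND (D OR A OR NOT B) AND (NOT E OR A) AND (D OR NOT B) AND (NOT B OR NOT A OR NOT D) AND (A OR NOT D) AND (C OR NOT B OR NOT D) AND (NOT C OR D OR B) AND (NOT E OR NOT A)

4

There are 2^5 = 32 truth assignments over (A, B, C, D, E).
Split on D. With D = true, the clauses containing D are satisfied and NOT D drops from the rest; 2 of the 2^4 = 16 assignments to the other variables satisfy what remains.
With D = false, by the same count on the reduced clause set, 2 assignments work.
(One model: A=F, B=F, C=F, D=F, E=F.)
Total: 2 + 2 = 4.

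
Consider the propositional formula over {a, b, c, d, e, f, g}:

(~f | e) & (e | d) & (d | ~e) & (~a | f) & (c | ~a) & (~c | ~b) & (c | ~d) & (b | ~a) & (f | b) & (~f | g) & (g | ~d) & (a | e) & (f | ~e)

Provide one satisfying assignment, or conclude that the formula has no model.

a=0; b=0; c=1; d=1; e=1; f=1; g=1

Suppose f = 1.
(e) alone gives e = 1.
(d) alone gives d = 1.
(c) alone gives c = 1.
(~b) alone gives b = 0.
(~a) alone gives a = 0.
(g) alone gives g = 1.
This assignment satisfies each clause.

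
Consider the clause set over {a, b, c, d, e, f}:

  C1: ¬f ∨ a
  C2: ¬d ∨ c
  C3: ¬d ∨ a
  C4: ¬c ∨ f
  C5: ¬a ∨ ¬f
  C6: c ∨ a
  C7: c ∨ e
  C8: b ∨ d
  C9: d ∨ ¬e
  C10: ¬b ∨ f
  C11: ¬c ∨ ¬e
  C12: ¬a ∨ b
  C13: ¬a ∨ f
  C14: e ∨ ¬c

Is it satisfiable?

Try f = False.
From the singleton clause (¬c), c = False.
From the singleton clause (¬d), d = False.
From the singleton clause (a), a = True.
Now (¬a) is unsatisfied and unit — conflict.
That branch fails; take f = True instead.
From the singleton clause (a), a = True.
Now (¬a) is unsatisfied and unit — conflict.
Neither f = True nor f = False works.
No assignment satisfies every clause.

No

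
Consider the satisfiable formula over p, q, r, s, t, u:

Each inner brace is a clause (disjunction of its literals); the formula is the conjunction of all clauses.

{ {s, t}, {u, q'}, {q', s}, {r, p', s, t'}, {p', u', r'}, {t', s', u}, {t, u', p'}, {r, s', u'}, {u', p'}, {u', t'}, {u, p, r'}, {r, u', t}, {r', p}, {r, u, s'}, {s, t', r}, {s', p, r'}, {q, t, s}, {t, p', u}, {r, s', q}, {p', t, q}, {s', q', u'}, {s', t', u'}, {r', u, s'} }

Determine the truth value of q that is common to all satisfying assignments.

Suppose q = 1.
From the singleton clause (u), u = 1.
From the singleton clause (s), s = 1.
That conflicts with the unit clause (s').
So every satisfying assignment has q = False.

False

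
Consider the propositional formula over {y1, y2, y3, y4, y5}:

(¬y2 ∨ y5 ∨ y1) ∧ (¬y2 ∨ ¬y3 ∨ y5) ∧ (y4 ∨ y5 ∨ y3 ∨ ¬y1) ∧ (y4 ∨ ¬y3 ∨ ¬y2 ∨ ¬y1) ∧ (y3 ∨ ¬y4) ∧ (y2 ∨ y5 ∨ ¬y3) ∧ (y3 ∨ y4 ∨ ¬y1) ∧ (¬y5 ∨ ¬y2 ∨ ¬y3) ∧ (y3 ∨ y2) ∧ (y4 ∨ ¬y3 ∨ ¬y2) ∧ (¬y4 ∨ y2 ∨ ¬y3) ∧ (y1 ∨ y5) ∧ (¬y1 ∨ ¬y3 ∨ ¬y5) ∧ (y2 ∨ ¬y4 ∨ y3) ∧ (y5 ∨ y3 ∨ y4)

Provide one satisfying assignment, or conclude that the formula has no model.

Case y3 = False:
The clause (¬y4) is unit, so y4 = False.
The clause (¬y1) is unit, so y1 = False.
The clause (y2) is unit, so y2 = True.
The clause (y5) is unit, so y5 = True.
All clauses are satisfied.

y1 ↦ False,  y2 ↦ True,  y3 ↦ False,  y4 ↦ False,  y5 ↦ True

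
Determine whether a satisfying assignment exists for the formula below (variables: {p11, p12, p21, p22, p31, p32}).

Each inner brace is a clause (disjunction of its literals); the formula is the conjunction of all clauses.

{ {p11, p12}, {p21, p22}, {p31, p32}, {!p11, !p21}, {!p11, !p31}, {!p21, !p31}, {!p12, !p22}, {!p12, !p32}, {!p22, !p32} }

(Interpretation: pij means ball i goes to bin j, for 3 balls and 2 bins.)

Suppose p11 = true.
Unit clause (!p21) forces p21 = false.
Unit clause (p22) forces p22 = true.
Unit clause (!p31) forces p31 = false.
Unit clause (p32) forces p32 = true.
But (!p32) is also a unit clause — contradiction.
Backtrack on p11: now try p11 = false.
Unit clause (p12) forces p12 = true.
Unit clause (!p22) forces p22 = false.
Unit clause (p21) forces p21 = true.
Unit clause (!p31) forces p31 = false.
Unit clause (p32) forces p32 = true.
But (!p32) is also a unit clause — contradiction.
Both values of p11 lead to a conflict.
No assignment satisfies every clause.

No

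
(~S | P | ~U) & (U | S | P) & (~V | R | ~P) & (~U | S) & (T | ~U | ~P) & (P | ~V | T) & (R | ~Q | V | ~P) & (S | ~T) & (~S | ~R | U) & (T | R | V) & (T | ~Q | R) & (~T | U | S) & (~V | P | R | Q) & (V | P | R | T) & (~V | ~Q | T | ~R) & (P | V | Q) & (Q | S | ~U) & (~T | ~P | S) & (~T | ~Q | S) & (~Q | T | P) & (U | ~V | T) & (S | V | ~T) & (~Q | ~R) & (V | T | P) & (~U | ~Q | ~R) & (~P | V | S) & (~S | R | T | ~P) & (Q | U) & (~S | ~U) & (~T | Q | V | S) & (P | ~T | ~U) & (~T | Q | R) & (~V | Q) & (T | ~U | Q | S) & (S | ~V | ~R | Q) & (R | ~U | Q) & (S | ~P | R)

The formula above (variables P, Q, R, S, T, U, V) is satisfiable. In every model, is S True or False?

True

Suppose S = 0.
(~U) alone gives U = 0.
(P) alone gives P = 1.
(~T) alone gives T = 0.
(~V) alone gives V = 0.
That conflicts with the unit clause (V).
So every satisfying assignment has S = True.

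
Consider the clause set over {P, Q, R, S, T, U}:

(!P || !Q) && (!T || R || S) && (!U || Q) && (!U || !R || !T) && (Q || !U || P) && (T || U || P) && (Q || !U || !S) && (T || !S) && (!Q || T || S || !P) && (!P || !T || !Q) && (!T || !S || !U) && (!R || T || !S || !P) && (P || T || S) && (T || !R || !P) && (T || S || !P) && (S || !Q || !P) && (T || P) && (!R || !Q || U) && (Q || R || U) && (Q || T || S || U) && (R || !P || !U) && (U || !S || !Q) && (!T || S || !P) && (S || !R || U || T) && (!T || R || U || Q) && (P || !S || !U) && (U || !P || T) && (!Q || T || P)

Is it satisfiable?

Suppose P = false.
(T) alone gives T = true.
Suppose R = true.
(!U) alone gives U = false.
(!Q) alone gives Q = false.
Every clause is now satisfied; S is unconstrained.
A satisfying assignment: P=false,  Q=false,  R=true,  S=false,  T=true,  U=false.

Satisfiable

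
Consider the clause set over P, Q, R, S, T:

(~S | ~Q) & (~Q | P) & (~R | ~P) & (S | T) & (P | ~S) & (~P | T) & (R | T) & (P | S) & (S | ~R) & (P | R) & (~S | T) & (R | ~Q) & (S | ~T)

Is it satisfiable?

Suppose S = 1.
Unit clause (~Q) forces Q = 0.
Unit clause (P) forces P = 1.
Unit clause (~R) forces R = 0.
Unit clause (T) forces T = 1.
Every clause now holds.
A satisfying assignment: P: 1; Q: 0; R: 0; S: 1; T: 1.

Yes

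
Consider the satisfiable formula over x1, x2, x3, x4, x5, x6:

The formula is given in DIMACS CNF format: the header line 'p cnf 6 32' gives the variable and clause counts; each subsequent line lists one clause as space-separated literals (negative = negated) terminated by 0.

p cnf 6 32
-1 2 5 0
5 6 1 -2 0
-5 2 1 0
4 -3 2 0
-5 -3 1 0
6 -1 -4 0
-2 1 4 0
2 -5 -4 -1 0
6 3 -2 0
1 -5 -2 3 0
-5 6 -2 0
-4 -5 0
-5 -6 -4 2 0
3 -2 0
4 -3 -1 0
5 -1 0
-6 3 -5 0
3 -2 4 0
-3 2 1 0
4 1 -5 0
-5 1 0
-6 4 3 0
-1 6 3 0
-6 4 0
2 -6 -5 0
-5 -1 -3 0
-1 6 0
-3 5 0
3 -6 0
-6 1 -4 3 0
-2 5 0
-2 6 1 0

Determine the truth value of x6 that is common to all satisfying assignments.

False

Suppose x6 = True.
From the singleton clause (x4), x4 = True.
From the singleton clause (¬x5), x5 = False.
From the singleton clause (¬x1), x1 = False.
From the singleton clause (¬x3), x3 = False.
That conflicts with the unit clause (x3).
So every satisfying assignment has x6 = False.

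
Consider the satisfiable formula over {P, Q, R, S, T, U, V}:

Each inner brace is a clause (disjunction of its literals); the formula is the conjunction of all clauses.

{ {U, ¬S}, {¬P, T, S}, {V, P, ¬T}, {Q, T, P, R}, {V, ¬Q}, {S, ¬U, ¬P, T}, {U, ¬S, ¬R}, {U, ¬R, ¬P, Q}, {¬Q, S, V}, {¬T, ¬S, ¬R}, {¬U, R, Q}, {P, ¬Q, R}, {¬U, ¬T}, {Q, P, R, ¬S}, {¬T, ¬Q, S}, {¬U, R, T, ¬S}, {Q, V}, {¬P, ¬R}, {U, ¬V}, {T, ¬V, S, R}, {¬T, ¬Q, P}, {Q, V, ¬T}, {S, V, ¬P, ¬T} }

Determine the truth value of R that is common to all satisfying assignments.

Suppose R = False.
Case U = True:
(Q) alone gives Q = True.
(V) alone gives V = True.
(P) alone gives P = True.
(¬T) alone gives T = False.
(S) alone gives S = True.
Now (¬S) is unsatisfied and unit — conflict.
So U must be the other value — set U = False.
(¬S) alone gives S = False.
(¬V) alone gives V = False.
(¬Q) alone gives Q = False.
Now (Q) is unsatisfied and unit — conflict.
Both values of U lead to a conflict.
So every satisfying assignment has R = True.

True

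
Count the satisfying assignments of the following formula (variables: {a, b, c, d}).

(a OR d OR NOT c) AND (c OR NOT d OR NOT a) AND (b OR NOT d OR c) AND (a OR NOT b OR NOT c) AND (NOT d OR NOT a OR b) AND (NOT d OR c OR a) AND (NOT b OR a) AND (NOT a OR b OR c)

6

There are 2^4 = 16 truth assignments over (a, b, c, d).
Check each against the 8 clauses (columns in the order a, b, c, d):
  F F F F  ✓ satisfies all
  F F F T  ✗ fails (b OR NOT d OR c)
  F F T F  ✗ fails (a OR d OR NOT c)
  F F T T  ✓ satisfies all
  F T F F  ✗ fails (NOT b OR a)
  F T F T  ✗ fails (NOT d OR c OR a)
  F T T F  ✗ fails (a OR d OR NOT c)
  F T T T  ✗ fails (a OR NOT b OR NOT c)
  T F F F  ✗ fails (NOT a OR b OR c)
  T F F T  ✗ fails (c OR NOT d OR NOT a)
  T F T F  ✓ satisfies all
  T F T T  ✗ fails (NOT d OR NOT a OR b)
  T T F F  ✓ satisfies all
  T T F T  ✗ fails (c OR NOT d OR NOT a)
  T T T F  ✓ satisfies all
  T T T T  ✓ satisfies all
6 of the 16 rows are models.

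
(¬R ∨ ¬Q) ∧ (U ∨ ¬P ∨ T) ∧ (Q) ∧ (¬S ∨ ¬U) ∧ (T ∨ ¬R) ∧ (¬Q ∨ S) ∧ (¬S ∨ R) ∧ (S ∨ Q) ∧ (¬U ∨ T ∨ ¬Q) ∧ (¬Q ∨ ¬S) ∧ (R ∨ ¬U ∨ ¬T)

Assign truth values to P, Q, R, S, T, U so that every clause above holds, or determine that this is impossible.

UNSATISFIABLE

(Q) alone gives Q = True.
(¬R) alone gives R = False.
(S) alone gives S = True.
Now (¬S) is unsatisfied and unit — conflict.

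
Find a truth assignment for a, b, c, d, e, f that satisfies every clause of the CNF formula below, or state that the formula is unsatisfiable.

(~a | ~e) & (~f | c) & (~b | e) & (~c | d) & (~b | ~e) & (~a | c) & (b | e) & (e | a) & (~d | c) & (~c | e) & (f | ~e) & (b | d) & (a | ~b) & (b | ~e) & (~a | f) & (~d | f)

Branch on a: set a = 0.
Unit clause (e) forces e = 1.
Unit clause (~b) forces b = 0.
Now (b) is unsatisfied and unit — conflict.
So a must be the other value — set a = 1.
Unit clause (~e) forces e = 0.
Unit clause (~b) forces b = 0.
Now (b) is unsatisfied and unit — conflict.
Both values of a lead to a conflict.

UNSATISFIABLE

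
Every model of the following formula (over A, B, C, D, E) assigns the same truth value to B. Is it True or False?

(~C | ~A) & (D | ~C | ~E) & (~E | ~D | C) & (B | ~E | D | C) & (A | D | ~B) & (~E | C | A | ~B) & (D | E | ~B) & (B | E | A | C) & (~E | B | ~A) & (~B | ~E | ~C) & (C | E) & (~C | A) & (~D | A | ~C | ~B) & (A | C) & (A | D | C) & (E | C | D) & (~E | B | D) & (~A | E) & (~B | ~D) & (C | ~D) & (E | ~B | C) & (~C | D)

Suppose B = 0.
Suppose C = 0.
From the singleton clause (E), E = 1.
From the singleton clause (~D), D = 0.
That conflicts with the unit clause (D).
That branch fails; take C = 1 instead.
From the singleton clause (~A), A = 0.
That conflicts with the unit clause (A).
Either choice for C ends in contradiction.
So every satisfying assignment has B = True.

True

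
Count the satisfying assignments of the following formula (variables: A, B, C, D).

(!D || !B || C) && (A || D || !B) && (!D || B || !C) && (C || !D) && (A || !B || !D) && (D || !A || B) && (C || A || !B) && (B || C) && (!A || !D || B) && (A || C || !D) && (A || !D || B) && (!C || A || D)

There are 2^4 = 16 truth assignments over (A, B, C, D).
Check each against the 12 clauses (columns in the order A, B, C, D):
  F F F F  ✗ fails (B || C)
  F F F T  ✗ fails (C || !D)
  F F T F  ✗ fails (!C || A || D)
  F F T T  ✗ fails (!D || B || !C)
  F T F F  ✗ fails (A || D || !B)
  F T F T  ✗ fails (!D || !B || C)
  F T T F  ✗ fails (A || D || !B)
  F T T T  ✗ fails (A || !B || !D)
  T F F F  ✗ fails (D || !A || B)
  T F F T  ✗ fails (C || !D)
  T F T F  ✗ fails (D || !A || B)
  T F T T  ✗ fails (!D || B || !C)
  T T F F  ✓ satisfies all
  T T F T  ✗ fails (!D || !B || C)
  T T T F  ✓ satisfies all
  T T T T  ✓ satisfies all
3 of the 16 rows are models.

3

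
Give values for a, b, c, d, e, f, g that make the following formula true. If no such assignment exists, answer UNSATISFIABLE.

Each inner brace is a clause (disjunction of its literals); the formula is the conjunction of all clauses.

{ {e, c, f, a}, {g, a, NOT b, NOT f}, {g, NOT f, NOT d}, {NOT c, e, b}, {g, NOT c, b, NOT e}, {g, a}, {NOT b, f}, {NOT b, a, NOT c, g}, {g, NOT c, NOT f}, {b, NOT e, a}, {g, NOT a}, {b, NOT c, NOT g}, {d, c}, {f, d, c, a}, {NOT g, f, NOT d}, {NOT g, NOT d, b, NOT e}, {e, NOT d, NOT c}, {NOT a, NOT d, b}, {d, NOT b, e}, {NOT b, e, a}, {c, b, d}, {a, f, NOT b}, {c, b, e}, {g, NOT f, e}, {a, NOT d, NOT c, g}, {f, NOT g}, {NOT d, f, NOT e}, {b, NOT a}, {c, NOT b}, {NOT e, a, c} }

a=false; b=true; c=true; d=true; e=true; f=true; g=true

Branch on g: set g = true.
The clause (f) is unit, so f = true.
Branch on b: set b = true.
The clause (c) is unit, so c = true.
Branch on e: set e = true.
No clause remains; a, d are free.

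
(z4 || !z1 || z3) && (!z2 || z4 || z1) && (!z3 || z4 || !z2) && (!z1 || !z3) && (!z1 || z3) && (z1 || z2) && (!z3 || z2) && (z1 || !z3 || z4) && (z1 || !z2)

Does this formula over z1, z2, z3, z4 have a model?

No, unsatisfiable

Suppose z1 = false.
Unit clause (z2) forces z2 = true.
That conflicts with the unit clause (!z2).
Backtrack on z1: now try z1 = true.
Unit clause (!z3) forces z3 = false.
That conflicts with the unit clause (z3).
Both values of z1 lead to a conflict.
No assignment satisfies every clause.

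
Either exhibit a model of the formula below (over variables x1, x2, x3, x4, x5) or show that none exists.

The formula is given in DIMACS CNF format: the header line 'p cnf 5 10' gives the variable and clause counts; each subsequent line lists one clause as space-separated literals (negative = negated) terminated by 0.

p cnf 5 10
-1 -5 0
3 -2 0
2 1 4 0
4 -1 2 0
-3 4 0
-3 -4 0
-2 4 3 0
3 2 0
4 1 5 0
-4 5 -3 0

UNSATISFIABLE

Branch on x1: set x1 = False.
Branch on x3: set x3 = True.
From the singleton clause (x4), x4 = True.
That conflicts with the unit clause (¬x4).
Undo x3 and try x3 = False.
From the singleton clause (¬x2), x2 = False.
That conflicts with the unit clause (x2).
Either choice for x3 ends in contradiction.
Undo x1 and try x1 = True.
From the singleton clause (¬x5), x5 = False.
Branch on x3: set x3 = True.
From the singleton clause (x4), x4 = True.
That conflicts with the unit clause (¬x4).
Undo x3 and try x3 = False.
From the singleton clause (¬x2), x2 = False.
That conflicts with the unit clause (x2).
Either choice for x3 ends in contradiction.
Either choice for x1 ends in contradiction.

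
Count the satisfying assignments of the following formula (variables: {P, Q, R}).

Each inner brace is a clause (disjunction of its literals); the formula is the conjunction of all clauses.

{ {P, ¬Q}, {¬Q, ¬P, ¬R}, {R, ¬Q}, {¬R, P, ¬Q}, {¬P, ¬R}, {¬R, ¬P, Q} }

There are 2^3 = 8 truth assignments over (P, Q, R).
Split on Q. With Q = True, the clauses containing Q are satisfied and ¬Q drops from the rest; 0 of the 2^2 = 4 assignments to the other variables satisfy what remains.
With Q = False, by the same count on the reduced clause set, 3 assignments work.
(One model: P=F, Q=F, R=F.)
Total: 0 + 3 = 3.

3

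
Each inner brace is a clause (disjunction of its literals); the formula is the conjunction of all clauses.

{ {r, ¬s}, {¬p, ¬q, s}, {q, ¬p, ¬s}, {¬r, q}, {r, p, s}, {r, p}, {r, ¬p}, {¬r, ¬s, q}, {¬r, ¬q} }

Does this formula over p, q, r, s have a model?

No, unsatisfiable

Suppose r = True.
The clause (q) is unit, so q = True.
That conflicts with the unit clause (¬q).
That branch fails; take r = False instead.
The clause (¬s) is unit, so s = False.
The clause (p) is unit, so p = True.
That conflicts with the unit clause (¬p).
Either choice for r ends in contradiction.
No assignment satisfies every clause.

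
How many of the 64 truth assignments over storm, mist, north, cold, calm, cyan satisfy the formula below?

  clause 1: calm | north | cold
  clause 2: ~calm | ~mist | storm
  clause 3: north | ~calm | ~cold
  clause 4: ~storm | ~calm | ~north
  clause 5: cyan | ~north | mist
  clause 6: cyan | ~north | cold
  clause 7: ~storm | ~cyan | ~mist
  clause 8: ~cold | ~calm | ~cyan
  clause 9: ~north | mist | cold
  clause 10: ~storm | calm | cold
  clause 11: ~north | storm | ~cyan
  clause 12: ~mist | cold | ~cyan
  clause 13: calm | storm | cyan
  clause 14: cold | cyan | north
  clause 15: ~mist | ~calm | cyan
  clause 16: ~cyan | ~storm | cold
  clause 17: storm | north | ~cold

There are 2^6 = 64 truth assignments over (storm, mist, north, cold, calm, cyan).
Split on mist. With mist = 1, the clauses containing mist are satisfied and ~mist drops from the rest; 2 of the 2^5 = 32 assignments to the other variables satisfy what remains.
With mist = 0, by the same count on the reduced clause set, 4 assignments work.
(One model: storm=F, mist=F, north=F, cold=F, calm=T, cyan=T.)
Total: 2 + 4 = 6.

6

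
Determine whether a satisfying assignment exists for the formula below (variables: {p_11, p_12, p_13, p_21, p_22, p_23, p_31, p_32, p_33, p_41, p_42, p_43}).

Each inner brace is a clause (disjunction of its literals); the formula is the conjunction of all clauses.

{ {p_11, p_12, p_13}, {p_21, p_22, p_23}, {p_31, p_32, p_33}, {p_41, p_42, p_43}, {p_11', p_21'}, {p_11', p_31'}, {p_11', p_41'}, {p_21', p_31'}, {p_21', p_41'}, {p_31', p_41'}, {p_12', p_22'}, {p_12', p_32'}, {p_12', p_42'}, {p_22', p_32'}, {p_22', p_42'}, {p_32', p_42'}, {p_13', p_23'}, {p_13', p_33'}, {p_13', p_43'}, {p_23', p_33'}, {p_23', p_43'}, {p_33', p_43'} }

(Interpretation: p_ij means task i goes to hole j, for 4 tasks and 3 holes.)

Unsatisfiable

Branch on p_11: set p_11 = 0.
Branch on p_12: set p_12 = 1.
The clause (p_22') is unit, so p_22 = 0.
The clause (p_32') is unit, so p_32 = 0.
The clause (p_42') is unit, so p_42 = 0.
Branch on p_21: set p_21 = 1.
The clause (p_31') is unit, so p_31 = 0.
The clause (p_33) is unit, so p_33 = 1.
The clause (p_41') is unit, so p_41 = 0.
The clause (p_43) is unit, so p_43 = 1.
Now (p_43') is unsatisfied and unit — conflict.
Backtrack on p_21: now try p_21 = 0.
The clause (p_23) is unit, so p_23 = 1.
The clause (p_13') is unit, so p_13 = 0.
The clause (p_33') is unit, so p_33 = 0.
The clause (p_31) is unit, so p_31 = 1.
The clause (p_41') is unit, so p_41 = 0.
The clause (p_43) is unit, so p_43 = 1.
Now (p_43') is unsatisfied and unit — conflict.
Either choice for p_21 ends in contradiction.
Backtrack on p_12: now try p_12 = 0.
The clause (p_13) is unit, so p_13 = 1.
The clause (p_23') is unit, so p_23 = 0.
The clause (p_33') is unit, so p_33 = 0.
The clause (p_43') is unit, so p_43 = 0.
Branch on p_21: set p_21 = 1.
The clause (p_31') is unit, so p_31 = 0.
The clause (p_32) is unit, so p_32 = 1.
The clause (p_41') is unit, so p_41 = 0.
The clause (p_42) is unit, so p_42 = 1.
Now (p_42') is unsatisfied and unit — conflict.
Backtrack on p_21: now try p_21 = 0.
The clause (p_22) is unit, so p_22 = 1.
The clause (p_32') is unit, so p_32 = 0.
The clause (p_31) is unit, so p_31 = 1.
The clause (p_41') is unit, so p_41 = 0.
The clause (p_42) is unit, so p_42 = 1.
Now (p_42') is unsatisfied and unit — conflict.
Either choice for p_21 ends in contradiction.
Either choice for p_12 ends in contradiction.
Backtrack on p_11: now try p_11 = 1.
The clause (p_21') is unit, so p_21 = 0.
The clause (p_31') is unit, so p_31 = 0.
The clause (p_41') is unit, so p_41 = 0.
Branch on p_22: set p_22 = 1.
The clause (p_12') is unit, so p_12 = 0.
The clause (p_32') is unit, so p_32 = 0.
The clause (p_33) is unit, so p_33 = 1.
The clause (p_42') is unit, so p_42 = 0.
The clause (p_43) is unit, so p_43 = 1.
Now (p_43') is unsatisfied and unit — conflict.
Backtrack on p_22: now try p_22 = 0.
The clause (p_23) is unit, so p_23 = 1.
The clause (p_13') is unit, so p_13 = 0.
The clause (p_33') is unit, so p_33 = 0.
The clause (p_32) is unit, so p_32 = 1.
The clause (p_12') is unit, so p_12 = 0.
The clause (p_42') is unit, so p_42 = 0.
The clause (p_43) is unit, so p_43 = 1.
Now (p_43') is unsatisfied and unit — conflict.
Either choice for p_22 ends in contradiction.
Either choice for p_11 ends in contradiction.
No assignment satisfies every clause.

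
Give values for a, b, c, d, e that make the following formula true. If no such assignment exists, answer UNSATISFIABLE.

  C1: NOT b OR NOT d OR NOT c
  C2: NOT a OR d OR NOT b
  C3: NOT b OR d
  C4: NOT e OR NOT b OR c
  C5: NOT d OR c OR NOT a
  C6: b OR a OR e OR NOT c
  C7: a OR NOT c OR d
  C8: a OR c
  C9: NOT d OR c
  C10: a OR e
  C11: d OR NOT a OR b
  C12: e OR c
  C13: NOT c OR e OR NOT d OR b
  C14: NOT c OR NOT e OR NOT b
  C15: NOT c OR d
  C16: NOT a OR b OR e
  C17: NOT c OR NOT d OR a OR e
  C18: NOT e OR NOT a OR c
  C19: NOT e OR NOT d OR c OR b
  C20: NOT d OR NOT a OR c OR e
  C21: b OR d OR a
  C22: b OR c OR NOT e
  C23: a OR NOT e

Case b = false:
Case a = true:
Unit clause (d) forces d = true.
Unit clause (c) forces c = true.
Unit clause (e) forces e = true.
Every clause now holds.

a: true; b: false; c: true; d: true; e: true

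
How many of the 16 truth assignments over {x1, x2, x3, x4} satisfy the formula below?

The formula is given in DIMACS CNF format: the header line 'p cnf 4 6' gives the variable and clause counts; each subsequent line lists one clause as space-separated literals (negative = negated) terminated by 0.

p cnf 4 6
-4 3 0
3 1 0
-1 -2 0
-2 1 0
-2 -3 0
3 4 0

4

There are 2^4 = 16 truth assignments over (x1, x2, x3, x4).
Check each against the 6 clauses (columns in the order x1, x2, x3, x4):
  F F F F  ✗ fails (x3 ∨ x1)
  F F F T  ✗ fails (¬x4 ∨ x3)
  F F T F  ✓ satisfies all
  F F T T  ✓ satisfies all
  F T F F  ✗ fails (x3 ∨ x1)
  F T F T  ✗ fails (¬x4 ∨ x3)
  F T T F  ✗ fails (¬x2 ∨ x1)
  F T T T  ✗ fails (¬x2 ∨ x1)
  T F F F  ✗ fails (x3 ∨ x4)
  T F F T  ✗ fails (¬x4 ∨ x3)
  T F T F  ✓ satisfies all
  T F T T  ✓ satisfies all
  T T F F  ✗ fails (¬x1 ∨ ¬x2)
  T T F T  ✗ fails (¬x4 ∨ x3)
  T T T F  ✗ fails (¬x1 ∨ ¬x2)
  T T T T  ✗ fails (¬x1 ∨ ¬x2)
4 of the 16 rows are models.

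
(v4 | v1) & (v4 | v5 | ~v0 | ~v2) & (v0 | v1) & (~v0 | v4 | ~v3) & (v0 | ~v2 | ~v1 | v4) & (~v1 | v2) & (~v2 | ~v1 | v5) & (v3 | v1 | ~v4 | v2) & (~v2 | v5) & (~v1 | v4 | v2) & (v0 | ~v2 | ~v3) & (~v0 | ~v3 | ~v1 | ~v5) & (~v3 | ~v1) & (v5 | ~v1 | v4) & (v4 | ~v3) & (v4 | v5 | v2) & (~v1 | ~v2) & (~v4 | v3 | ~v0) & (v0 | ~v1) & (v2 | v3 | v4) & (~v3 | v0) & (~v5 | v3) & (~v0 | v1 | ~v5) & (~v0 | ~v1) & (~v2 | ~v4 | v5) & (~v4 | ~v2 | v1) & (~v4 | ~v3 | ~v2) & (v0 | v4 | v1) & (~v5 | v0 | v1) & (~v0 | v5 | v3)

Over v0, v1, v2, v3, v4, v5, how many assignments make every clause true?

There are 2^6 = 64 truth assignments over (v0, v1, v2, v3, v4, v5).
Split on v5. With v5 = 1, the clauses containing v5 are satisfied and ~v5 drops from the rest; 0 of the 2^5 = 32 assignments to the other variables satisfy what remains.
With v5 = 0, by the same count on the reduced clause set, 1 assignment works.
(One model: v0=T, v1=F, v2=F, v3=T, v4=T, v5=F.)
Total: 0 + 1 = 1.

1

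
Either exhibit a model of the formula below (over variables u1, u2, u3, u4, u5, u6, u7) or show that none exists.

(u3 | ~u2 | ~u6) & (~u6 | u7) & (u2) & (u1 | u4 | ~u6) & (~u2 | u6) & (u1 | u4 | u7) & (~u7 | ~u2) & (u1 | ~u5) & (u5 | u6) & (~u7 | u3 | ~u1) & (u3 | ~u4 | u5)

UNSATISFIABLE

The clause (u2) is unit, so u2 = 1.
The clause (u6) is unit, so u6 = 1.
The clause (u3) is unit, so u3 = 1.
The clause (u7) is unit, so u7 = 1.
That conflicts with the unit clause (~u7).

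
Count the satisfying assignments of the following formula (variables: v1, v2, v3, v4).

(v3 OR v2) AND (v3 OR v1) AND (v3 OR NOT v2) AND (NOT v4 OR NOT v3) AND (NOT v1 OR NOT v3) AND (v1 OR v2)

There are 2^4 = 16 truth assignments over (v1, v2, v3, v4).
Check each against the 6 clauses (columns in the order v1, v2, v3, v4):
  F F F F  ✗ fails (v3 OR v2)
  F F F T  ✗ fails (v3 OR v2)
  F F T F  ✗ fails (v1 OR v2)
  F F T T  ✗ fails (NOT v4 OR NOT v3)
  F T F F  ✗ fails (v3 OR v1)
  F T F T  ✗ fails (v3 OR v1)
  F T T F  ✓ satisfies all
  F T T T  ✗ fails (NOT v4 OR NOT v3)
  T F F F  ✗ fails (v3 OR v2)
  T F F T  ✗ fails (v3 OR v2)
  T F T F  ✗ fails (NOT v1 OR NOT v3)
  T F T T  ✗ fails (NOT v4 OR NOT v3)
  T T F F  ✗ fails (v3 OR NOT v2)
  T T F T  ✗ fails (v3 OR NOT v2)
  T T T F  ✗ fails (NOT v1 OR NOT v3)
  T T T T  ✗ fails (NOT v4 OR NOT v3)
1 of the 16 rows is a model.

1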